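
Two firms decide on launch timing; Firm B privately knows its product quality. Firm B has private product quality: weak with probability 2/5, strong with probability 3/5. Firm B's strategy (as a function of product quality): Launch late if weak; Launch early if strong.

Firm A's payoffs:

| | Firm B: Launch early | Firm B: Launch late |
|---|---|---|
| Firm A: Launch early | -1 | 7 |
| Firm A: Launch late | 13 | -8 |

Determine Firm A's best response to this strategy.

Launch late

E[Launch early] = 2/5·(7) + 3/5·(-1) = 11/5
E[Launch late] = 2/5·(-8) + 3/5·(13) = 23/5
Best response: Launch late (23/5 is the largest).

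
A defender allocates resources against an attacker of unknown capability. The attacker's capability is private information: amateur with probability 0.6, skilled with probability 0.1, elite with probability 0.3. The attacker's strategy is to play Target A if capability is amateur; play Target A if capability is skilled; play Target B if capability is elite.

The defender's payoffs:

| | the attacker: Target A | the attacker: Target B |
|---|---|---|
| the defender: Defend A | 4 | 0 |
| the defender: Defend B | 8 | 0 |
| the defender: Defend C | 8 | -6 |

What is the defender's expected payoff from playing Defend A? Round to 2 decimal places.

E[Defend A] = 0.6·4 + 0.1·4 + 0.3·0 = 2.4 + 0.4 + 0 = 2.8

2.80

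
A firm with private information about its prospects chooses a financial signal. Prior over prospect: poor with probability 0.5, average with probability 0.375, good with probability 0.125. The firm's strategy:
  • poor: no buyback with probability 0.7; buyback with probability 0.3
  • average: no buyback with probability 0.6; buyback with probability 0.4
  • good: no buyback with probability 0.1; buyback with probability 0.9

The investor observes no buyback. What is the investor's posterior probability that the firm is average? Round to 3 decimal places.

0.383

P(no buyback) = 0.5·0.7 + 0.375·0.6 + 0.125·0.1 = 0.5875
P(average | no buyback) = (0.375·0.6) / 0.5875 = 0.225 / 0.5875 = 0.382979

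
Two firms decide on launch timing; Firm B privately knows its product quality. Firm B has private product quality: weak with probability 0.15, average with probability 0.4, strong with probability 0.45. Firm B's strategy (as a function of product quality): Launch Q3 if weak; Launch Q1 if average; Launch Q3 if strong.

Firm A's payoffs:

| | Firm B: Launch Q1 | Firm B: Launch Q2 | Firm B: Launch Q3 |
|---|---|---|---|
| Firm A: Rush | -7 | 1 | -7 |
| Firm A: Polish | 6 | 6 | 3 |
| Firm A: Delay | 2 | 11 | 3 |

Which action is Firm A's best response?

E[Rush] = 0.15·(-7) + 0.4·(-7) + 0.45·(-7) = -7
E[Polish] = 0.15·(3) + 0.4·(6) + 0.45·(3) = 4.2
E[Delay] = 0.15·(3) + 0.4·(2) + 0.45·(3) = 2.6
Best response: Polish (4.2 is the largest).

Polish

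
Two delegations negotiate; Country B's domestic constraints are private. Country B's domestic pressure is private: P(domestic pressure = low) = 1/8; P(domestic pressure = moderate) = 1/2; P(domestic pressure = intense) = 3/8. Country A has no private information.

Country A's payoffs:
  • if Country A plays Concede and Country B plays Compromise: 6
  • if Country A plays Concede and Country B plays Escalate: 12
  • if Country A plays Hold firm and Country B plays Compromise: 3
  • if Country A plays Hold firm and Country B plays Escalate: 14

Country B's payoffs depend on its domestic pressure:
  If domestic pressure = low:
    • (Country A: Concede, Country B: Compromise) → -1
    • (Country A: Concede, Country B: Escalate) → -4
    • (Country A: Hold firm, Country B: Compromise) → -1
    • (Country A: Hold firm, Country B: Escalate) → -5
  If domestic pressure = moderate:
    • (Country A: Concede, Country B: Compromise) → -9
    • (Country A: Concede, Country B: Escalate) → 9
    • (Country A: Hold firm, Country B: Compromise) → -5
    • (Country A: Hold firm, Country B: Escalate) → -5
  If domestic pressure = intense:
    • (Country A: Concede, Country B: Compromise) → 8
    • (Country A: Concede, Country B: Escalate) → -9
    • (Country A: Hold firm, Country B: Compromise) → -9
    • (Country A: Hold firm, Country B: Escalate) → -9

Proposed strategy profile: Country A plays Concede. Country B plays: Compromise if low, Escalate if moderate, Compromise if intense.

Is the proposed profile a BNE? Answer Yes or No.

A profile is a BNE iff every type of every player is best-responding given beliefs about the other side.
Country A plays Concede: E[Concede] = 1/8·(6) + 1/2·(12) + 3/8·(6) = 9; E[Hold firm] = 17/2. Best-responding. ✓
Country B (domestic pressure low), facing Concede: Compromise gives -1, Escalate gives -4. Proposed Compromise is best. ✓
Country B (domestic pressure moderate), facing Concede: Compromise gives -9, Escalate gives 9. Proposed Escalate is best. ✓
Country B (domestic pressure intense), facing Concede: Compromise gives 8, Escalate gives -9. Proposed Compromise is best. ✓

Yes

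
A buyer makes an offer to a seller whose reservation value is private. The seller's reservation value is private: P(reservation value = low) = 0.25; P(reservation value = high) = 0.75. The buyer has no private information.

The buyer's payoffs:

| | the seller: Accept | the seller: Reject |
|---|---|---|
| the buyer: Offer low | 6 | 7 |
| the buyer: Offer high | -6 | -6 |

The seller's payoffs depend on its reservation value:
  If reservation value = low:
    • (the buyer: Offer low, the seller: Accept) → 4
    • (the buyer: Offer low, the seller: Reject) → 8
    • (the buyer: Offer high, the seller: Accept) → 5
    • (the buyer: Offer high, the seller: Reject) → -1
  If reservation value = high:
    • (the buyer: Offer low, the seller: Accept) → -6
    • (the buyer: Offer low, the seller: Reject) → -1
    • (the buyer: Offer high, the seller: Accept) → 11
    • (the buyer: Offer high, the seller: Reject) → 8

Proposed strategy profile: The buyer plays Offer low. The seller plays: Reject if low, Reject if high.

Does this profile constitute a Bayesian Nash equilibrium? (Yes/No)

The buyer plays Offer low: E[Offer low] = 0.25·(7) + 0.75·(7) = 7; E[Offer high] = -6. Best-responding. ✓
The seller (reservation value low), facing Offer low: Accept gives 4, Reject gives 8. Proposed Reject is best. ✓
The seller (reservation value high), facing Offer low: Accept gives -6, Reject gives -1. Proposed Reject is best. ✓

Yes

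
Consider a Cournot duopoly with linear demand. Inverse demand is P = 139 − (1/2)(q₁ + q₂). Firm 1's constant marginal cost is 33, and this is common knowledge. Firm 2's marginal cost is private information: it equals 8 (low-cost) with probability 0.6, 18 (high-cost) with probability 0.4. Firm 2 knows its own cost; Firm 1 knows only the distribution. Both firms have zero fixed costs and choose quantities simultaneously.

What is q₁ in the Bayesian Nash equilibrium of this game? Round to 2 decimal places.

Each type of Firm 2 best-responds to q₁; Firm 1 best-responds to the expected q₂ over Firm 2's types.
Firm 2 with cost c maximizes (139 − (1/2)(q₁+q₂) − c)·q₂, giving q₂(c) = (139 − c − (1/2)q₁).
E[c₂] = 0.6·8 + 0.4·18 = 12
Firm 1's FOC against E[q₂] yields q₁ = (139 − 2·33 + E[c₂])/(3/2) = (139 − 66 + 12)/(3/2) = 56.6667.

56.67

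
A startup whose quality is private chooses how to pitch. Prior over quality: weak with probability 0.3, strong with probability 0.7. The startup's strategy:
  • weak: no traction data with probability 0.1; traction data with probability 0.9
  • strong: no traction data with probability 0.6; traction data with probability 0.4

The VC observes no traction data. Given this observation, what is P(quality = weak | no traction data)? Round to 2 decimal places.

Apply Bayes' rule using the sender's strategy as the likelihood.
P(no traction data) = 0.3·0.1 + 0.7·0.6 = 0.45
P(weak | no traction data) = (0.3·0.1) / 0.45 = 0.03 / 0.45 = 0.0666667

0.07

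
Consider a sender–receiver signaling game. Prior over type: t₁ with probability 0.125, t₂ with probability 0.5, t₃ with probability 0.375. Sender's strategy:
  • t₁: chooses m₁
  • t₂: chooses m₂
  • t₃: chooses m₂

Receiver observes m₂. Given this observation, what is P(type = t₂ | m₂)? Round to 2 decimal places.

0.57

Apply Bayes' rule using the sender's strategy as the likelihood.
P(m₂) = 0.125·0 + 0.5·1 + 0.375·1 = 0.875
P(t₂ | m₂) = (0.5·1) / 0.875 = 0.5 / 0.875 = 0.571429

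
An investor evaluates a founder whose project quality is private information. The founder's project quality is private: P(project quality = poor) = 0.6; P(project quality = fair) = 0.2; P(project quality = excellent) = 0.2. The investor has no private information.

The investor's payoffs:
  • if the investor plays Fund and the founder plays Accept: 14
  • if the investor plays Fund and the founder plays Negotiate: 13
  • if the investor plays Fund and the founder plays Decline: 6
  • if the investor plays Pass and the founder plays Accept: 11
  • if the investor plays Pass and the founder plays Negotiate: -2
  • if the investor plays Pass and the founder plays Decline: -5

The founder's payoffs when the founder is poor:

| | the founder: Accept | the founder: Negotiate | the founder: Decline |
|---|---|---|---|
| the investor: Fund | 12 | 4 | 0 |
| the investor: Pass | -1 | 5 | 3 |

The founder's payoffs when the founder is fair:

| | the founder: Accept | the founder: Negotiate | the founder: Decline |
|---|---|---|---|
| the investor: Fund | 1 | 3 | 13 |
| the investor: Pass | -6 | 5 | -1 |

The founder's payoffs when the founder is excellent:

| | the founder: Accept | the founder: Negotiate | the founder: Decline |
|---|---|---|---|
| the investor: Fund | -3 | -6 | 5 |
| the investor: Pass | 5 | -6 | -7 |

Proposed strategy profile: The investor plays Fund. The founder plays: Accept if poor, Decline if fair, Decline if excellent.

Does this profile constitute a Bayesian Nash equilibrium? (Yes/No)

Yes

The investor plays Fund: E[Fund] = 0.6·(14) + 0.2·(6) + 0.2·(6) = 10.8; E[Pass] = 4.6. Best-responding. ✓
The founder (project quality poor), facing Fund: Accept gives 12, Negotiate gives 4, Decline gives 0. Proposed Accept is best. ✓
The founder (project quality fair), facing Fund: Accept gives 1, Negotiate gives 3, Decline gives 13. Proposed Decline is best. ✓
The founder (project quality excellent), facing Fund: Accept gives -3, Negotiate gives -6, Decline gives 5. Proposed Decline is best. ✓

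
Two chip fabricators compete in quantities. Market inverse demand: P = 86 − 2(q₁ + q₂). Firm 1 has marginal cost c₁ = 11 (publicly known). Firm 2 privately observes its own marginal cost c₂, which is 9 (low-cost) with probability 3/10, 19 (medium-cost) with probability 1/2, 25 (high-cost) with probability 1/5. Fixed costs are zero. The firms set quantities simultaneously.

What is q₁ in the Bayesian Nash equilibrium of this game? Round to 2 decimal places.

13.53

Type-c best response for Firm 2: q₂(c) = (86 − c)/4 − q₁/2.
Firm 1 maximizes expected profit; its first-order condition is 86 − 4q₁ − 2E[q₂] − 11 = 0.
Substituting E[q₂] and solving: E[c₂] = 17.2, so q₁ = (86 − 2·11 + 17.2)/6 = 13.5333.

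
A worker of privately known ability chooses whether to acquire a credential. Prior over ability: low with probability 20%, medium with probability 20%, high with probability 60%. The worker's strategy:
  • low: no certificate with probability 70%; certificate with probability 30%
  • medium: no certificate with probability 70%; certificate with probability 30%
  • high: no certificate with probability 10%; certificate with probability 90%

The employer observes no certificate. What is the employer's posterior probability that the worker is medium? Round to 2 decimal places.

Apply Bayes' rule using the sender's strategy as the likelihood.
P(no certificate) = 0.2·0.7 + 0.2·0.7 + 0.6·0.1 = 0.34
P(medium | no certificate) = (0.2·0.7) / 0.34 = 0.14 / 0.34 = 0.411765

0.41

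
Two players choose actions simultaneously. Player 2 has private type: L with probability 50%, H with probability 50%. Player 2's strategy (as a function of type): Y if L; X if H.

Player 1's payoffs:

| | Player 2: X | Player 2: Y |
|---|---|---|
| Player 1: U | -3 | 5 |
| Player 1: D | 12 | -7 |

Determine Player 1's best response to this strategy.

D

E[U] = 0.5·(5) + 0.5·(-3) = 1
E[D] = 0.5·(-7) + 0.5·(12) = 2.5
Best response: D (2.5 is the largest).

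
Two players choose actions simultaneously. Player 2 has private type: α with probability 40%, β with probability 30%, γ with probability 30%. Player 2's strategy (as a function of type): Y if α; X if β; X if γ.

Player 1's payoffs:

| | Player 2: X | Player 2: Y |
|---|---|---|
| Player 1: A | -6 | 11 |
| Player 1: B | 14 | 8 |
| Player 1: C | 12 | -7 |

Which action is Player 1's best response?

B

E[A] = 0.4·(11) + 0.3·(-6) + 0.3·(-6) = 0.8
E[B] = 0.4·(8) + 0.3·(14) + 0.3·(14) = 11.6
E[C] = 0.4·(-7) + 0.3·(12) + 0.3·(12) = 4.4
Best response: B (11.6 is the largest).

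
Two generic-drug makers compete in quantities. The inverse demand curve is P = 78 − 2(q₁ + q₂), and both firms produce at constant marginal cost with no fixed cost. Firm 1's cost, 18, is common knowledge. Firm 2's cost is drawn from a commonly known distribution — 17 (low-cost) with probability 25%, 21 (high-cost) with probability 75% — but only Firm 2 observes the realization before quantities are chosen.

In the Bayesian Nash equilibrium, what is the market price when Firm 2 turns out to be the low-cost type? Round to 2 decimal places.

37.17

Firm 2 with cost c maximizes (78 − 2(q₁+q₂) − c)·q₂, giving q₂(c) = (78 − c − 2q₁)/4.
E[c₂] = 0.25·17 + 0.75·21 = 20
Firm 1's FOC against E[q₂] yields q₁ = (78 − 2·18 + E[c₂])/6 = (78 − 36 + 20)/6 = 10.3333.
q₂(low-cost) = 10.0833, so P = 78 − 2·(10.3333 + 10.0833) = 37.1667.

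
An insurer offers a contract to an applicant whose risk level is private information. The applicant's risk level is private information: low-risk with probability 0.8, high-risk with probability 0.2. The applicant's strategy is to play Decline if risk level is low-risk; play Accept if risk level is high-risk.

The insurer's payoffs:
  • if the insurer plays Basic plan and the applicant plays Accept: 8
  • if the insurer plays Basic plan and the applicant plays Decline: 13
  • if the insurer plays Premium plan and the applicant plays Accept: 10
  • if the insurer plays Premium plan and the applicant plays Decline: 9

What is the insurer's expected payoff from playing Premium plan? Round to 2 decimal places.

E[Premium plan] = 0.8·9 + 0.2·10 = 7.2 + 2 = 9.2

9.20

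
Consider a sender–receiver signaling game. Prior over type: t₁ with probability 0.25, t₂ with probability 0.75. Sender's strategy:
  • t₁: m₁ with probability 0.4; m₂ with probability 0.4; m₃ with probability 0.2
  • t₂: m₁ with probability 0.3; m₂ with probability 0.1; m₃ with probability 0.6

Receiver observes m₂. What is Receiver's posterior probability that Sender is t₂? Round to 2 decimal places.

0.43

Apply Bayes' rule using the sender's strategy as the likelihood.
P(m₂) = 0.25·0.4 + 0.75·0.1 = 0.175
P(t₂ | m₂) = (0.75·0.1) / 0.175 = 0.075 / 0.175 = 0.428571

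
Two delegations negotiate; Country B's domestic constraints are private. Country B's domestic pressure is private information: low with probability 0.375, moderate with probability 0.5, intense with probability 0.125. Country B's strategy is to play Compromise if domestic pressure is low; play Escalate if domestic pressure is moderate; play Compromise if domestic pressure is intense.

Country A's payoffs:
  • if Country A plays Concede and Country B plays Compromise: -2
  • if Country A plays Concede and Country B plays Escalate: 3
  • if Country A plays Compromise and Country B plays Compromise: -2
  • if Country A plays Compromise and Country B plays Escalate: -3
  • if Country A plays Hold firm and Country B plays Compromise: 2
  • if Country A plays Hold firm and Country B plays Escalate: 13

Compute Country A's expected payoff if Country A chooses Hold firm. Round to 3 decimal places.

E[Hold firm] = 0.375·2 + 0.5·13 + 0.125·2 = 0.75 + 6.5 + 0.25 = 7.5

7.500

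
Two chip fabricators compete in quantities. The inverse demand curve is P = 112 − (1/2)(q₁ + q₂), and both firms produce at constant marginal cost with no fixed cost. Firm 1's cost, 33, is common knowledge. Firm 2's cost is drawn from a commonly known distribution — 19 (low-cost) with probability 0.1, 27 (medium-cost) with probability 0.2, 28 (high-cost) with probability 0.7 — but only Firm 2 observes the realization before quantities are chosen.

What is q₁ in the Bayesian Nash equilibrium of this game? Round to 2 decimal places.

Type-c best response for Firm 2: q₂(c) = (112 − c) − q₁/2.
Firm 1 maximizes expected profit; its first-order condition is 112 − q₁ − (1/2)E[q₂] − 33 = 0.
Substituting E[q₂] and solving: E[c₂] = 26.9, so q₁ = (112 − 2·33 + 26.9)/(3/2) = 48.6.

48.60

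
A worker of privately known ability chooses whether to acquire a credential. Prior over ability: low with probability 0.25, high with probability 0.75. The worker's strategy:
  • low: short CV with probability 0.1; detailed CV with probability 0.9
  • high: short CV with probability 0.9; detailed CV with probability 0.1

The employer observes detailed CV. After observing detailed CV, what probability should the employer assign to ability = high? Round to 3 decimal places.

0.250

P(detailed CV) = 0.25·0.9 + 0.75·0.1 = 0.3
P(high | detailed CV) = (0.75·0.1) / 0.3 = 0.075 / 0.3 = 0.25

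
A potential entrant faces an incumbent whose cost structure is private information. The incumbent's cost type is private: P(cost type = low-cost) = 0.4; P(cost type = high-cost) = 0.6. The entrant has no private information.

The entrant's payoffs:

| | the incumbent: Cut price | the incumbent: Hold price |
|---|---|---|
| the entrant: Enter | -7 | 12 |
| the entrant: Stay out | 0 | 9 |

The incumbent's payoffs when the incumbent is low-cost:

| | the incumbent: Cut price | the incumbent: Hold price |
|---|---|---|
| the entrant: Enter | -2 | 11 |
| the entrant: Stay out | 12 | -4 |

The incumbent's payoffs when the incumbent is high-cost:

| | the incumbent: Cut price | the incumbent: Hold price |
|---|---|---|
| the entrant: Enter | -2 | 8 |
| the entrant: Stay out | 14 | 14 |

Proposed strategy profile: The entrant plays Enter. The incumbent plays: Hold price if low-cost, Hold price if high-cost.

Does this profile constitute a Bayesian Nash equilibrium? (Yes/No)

Yes

The entrant plays Enter: E[Enter] = 0.4·(12) + 0.6·(12) = 12; E[Stay out] = 9. Best-responding. ✓
The incumbent (cost type low-cost), facing Enter: Cut price gives -2, Hold price gives 11. Proposed Hold price is best. ✓
The incumbent (cost type high-cost), facing Enter: Cut price gives -2, Hold price gives 8. Proposed Hold price is best. ✓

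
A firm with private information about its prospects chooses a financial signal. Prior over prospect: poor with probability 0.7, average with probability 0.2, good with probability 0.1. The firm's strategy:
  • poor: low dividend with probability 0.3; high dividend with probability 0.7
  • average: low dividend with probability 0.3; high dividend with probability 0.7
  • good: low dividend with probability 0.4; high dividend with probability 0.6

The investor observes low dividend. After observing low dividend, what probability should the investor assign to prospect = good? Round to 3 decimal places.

Apply Bayes' rule using the sender's strategy as the likelihood.
P(low dividend) = 0.7·0.3 + 0.2·0.3 + 0.1·0.4 = 0.31
P(good | low dividend) = (0.1·0.4) / 0.31 = 0.04 / 0.31 = 0.129032

0.129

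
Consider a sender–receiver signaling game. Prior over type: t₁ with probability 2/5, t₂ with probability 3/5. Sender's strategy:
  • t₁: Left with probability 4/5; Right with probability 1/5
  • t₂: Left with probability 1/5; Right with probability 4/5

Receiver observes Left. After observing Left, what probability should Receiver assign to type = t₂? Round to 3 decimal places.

0.273

Apply Bayes' rule using the sender's strategy as the likelihood.
P(Left) = (2/5)·(4/5) + (3/5)·(1/5) = 11/25
P(t₂ | Left) = ((3/5)·(1/5)) / (11/25) = (3/25) / (11/25) = 3/11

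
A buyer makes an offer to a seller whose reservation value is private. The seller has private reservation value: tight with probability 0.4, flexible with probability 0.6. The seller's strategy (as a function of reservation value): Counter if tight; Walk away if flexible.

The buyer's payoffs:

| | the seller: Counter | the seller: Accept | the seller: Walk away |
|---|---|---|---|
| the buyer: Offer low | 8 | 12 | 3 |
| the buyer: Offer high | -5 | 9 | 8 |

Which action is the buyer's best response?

Offer low

E[Offer low] = 0.4·(8) + 0.6·(3) = 5
E[Offer high] = 0.4·(-5) + 0.6·(8) = 2.8
Best response: Offer low (5 is the largest).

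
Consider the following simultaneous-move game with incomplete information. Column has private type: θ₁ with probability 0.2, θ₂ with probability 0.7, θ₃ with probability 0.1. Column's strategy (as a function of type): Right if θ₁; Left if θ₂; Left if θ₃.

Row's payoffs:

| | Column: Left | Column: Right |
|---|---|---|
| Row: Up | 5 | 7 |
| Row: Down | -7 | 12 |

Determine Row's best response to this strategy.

Compute Row's expected payoff for each action, taking the expectation over Column's type.
E[Up] = 0.2·(7) + 0.7·(5) + 0.1·(5) = 5.4
E[Down] = 0.2·(12) + 0.7·(-7) + 0.1·(-7) = -3.2
Best response: Up (5.4 is the largest).

Up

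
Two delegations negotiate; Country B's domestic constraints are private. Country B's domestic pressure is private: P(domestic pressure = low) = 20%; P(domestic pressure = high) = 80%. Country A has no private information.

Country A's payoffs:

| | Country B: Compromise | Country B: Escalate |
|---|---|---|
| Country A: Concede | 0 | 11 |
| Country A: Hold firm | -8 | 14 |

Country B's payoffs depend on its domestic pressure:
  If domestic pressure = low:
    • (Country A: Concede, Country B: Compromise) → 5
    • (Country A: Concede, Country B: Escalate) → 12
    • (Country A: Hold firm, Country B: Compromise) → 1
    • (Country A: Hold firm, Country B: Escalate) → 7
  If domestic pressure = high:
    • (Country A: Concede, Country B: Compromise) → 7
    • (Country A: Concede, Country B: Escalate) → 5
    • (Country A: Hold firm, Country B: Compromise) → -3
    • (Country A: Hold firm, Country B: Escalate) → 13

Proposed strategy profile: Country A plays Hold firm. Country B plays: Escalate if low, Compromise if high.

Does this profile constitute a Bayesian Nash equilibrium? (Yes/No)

Country A plays Hold firm: E[Hold firm] = 0.2·(14) + 0.8·(-8) = -3.6; E[Concede] = 2.2. Not best-responding. ✗
Country B (domestic pressure low), facing Hold firm: Compromise gives 1, Escalate gives 7. Proposed Escalate is best. ✓
Country B (domestic pressure high), facing Hold firm: Compromise gives -3, Escalate gives 13. Proposed Compromise is not best — profitable deviation exists. ✗

No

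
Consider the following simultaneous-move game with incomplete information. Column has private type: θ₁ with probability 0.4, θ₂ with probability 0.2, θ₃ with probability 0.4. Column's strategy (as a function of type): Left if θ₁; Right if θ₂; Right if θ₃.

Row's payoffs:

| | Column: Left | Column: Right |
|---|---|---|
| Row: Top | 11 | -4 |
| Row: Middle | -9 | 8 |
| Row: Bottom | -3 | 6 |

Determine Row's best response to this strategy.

E[Top] = 0.4·(11) + 0.2·(-4) + 0.4·(-4) = 2
E[Middle] = 0.4·(-9) + 0.2·(8) + 0.4·(8) = 1.2
E[Bottom] = 0.4·(-3) + 0.2·(6) + 0.4·(6) = 2.4
Best response: Bottom (2.4 is the largest).

Bottom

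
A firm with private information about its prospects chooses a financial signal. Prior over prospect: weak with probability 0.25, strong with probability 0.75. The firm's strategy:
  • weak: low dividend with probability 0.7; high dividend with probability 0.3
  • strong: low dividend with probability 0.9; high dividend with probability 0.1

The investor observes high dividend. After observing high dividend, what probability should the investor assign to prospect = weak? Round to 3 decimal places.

Apply Bayes' rule using the sender's strategy as the likelihood.
P(high dividend) = 0.25·0.3 + 0.75·0.1 = 0.15
P(weak | high dividend) = (0.25·0.3) / 0.15 = 0.075 / 0.15 = 0.5

0.500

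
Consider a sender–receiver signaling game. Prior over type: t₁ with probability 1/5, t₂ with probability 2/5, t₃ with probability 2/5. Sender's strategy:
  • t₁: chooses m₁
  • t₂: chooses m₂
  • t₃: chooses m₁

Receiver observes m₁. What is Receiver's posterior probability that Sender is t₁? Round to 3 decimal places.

0.333

P(m₁) = (1/5)·1 + (2/5)·0 + (2/5)·1 = 3/5
P(t₁ | m₁) = ((1/5)·1) / (3/5) = (1/5) / (3/5) = 1/3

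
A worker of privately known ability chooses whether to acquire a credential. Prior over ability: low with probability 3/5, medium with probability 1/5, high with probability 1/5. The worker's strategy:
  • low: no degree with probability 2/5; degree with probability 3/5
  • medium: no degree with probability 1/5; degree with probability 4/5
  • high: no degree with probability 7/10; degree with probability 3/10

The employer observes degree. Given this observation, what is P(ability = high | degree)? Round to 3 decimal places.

Apply Bayes' rule using the sender's strategy as the likelihood.
P(degree) = (3/5)·(3/5) + (1/5)·(4/5) + (1/5)·(3/10) = 29/50
P(high | degree) = ((1/5)·(3/10)) / (29/50) = (3/50) / (29/50) = 3/29

0.103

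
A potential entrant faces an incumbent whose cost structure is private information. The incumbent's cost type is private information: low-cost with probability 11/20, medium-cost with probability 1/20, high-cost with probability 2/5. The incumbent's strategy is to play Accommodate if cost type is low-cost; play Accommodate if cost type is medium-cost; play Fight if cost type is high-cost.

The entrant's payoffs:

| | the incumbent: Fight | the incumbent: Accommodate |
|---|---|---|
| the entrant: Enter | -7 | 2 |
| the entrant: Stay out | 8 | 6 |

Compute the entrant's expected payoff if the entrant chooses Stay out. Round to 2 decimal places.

6.80

Take the expectation over the incumbent's cost type, weighting each type's action by its prior probability.
E[Stay out] = 11/20·6 + 1/20·6 + 2/5·8 = 33/10 + 3/10 + 16/5 = 34/5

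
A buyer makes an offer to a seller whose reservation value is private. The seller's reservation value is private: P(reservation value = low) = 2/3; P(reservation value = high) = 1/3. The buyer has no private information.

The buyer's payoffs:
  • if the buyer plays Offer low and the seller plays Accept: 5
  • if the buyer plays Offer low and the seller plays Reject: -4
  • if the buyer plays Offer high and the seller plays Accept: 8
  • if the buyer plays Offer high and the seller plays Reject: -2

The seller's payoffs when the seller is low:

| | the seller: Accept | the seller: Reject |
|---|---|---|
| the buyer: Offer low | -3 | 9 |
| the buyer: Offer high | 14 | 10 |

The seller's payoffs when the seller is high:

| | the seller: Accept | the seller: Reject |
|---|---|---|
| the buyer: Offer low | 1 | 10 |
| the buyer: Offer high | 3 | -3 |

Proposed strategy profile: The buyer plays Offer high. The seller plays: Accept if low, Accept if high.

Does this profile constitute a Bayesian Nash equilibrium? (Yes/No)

Yes

A profile is a BNE iff every type of every player is best-responding given beliefs about the other side.
The buyer plays Offer high: E[Offer high] = 2/3·(8) + 1/3·(8) = 8; E[Offer low] = 5. Best-responding. ✓
The seller (reservation value low), facing Offer high: Accept gives 14, Reject gives 10. Proposed Accept is best. ✓
The seller (reservation value high), facing Offer high: Accept gives 3, Reject gives -3. Proposed Accept is best. ✓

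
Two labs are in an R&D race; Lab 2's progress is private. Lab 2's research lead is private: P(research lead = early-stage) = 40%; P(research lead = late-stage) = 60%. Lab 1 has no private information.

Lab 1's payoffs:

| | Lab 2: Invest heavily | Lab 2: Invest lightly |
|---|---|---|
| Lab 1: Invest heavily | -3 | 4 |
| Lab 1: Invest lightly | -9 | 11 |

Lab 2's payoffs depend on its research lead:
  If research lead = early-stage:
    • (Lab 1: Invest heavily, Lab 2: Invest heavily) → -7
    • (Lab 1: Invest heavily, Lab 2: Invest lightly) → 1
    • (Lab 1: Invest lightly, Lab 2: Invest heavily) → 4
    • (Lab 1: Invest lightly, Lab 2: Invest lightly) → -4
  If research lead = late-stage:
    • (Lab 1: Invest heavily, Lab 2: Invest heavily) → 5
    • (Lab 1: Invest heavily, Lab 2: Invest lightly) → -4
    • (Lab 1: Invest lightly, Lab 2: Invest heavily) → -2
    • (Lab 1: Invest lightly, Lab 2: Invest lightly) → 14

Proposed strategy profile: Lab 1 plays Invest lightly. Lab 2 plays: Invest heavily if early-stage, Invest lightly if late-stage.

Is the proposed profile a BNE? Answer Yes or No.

Lab 1 plays Invest lightly: E[Invest lightly] = 0.4·(-9) + 0.6·(11) = 3; E[Invest heavily] = 1.2. Best-responding. ✓
Lab 2 (research lead early-stage), facing Invest lightly: Invest heavily gives 4, Invest lightly gives -4. Proposed Invest heavily is best. ✓
Lab 2 (research lead late-stage), facing Invest lightly: Invest heavily gives -2, Invest lightly gives 14. Proposed Invest lightly is best. ✓

Yes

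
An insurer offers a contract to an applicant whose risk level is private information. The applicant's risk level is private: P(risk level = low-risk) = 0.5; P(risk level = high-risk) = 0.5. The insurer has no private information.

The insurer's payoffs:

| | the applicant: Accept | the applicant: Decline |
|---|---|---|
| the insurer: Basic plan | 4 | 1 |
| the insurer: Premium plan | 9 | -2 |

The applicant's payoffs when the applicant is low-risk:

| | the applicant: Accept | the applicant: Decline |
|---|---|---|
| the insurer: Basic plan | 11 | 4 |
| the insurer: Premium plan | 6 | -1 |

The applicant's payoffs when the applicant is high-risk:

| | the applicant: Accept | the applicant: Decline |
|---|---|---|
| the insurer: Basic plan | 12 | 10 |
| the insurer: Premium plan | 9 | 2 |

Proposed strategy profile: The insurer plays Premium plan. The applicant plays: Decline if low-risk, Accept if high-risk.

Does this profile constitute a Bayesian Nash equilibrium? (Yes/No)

The insurer plays Premium plan: E[Premium plan] = 0.5·(-2) + 0.5·(9) = 3.5; E[Basic plan] = 2.5. Best-responding. ✓
The applicant (risk level low-risk), facing Premium plan: Accept gives 6, Decline gives -1. Proposed Decline is not best — profitable deviation exists. ✗
The applicant (risk level high-risk), facing Premium plan: Accept gives 9, Decline gives 2. Proposed Accept is best. ✓

No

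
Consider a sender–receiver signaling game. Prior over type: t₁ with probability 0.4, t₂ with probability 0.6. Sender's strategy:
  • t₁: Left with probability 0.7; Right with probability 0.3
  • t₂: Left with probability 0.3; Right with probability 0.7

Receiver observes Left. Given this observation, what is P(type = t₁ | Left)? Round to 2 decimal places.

P(Left) = 0.4·0.7 + 0.6·0.3 = 0.46
P(t₁ | Left) = (0.4·0.7) / 0.46 = 0.28 / 0.46 = 0.608696

0.61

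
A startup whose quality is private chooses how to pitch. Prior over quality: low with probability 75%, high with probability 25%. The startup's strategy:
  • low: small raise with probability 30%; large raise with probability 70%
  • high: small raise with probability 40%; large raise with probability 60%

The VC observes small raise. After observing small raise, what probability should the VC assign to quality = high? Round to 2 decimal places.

P(small raise) = 0.75·0.3 + 0.25·0.4 = 0.325
P(high | small raise) = (0.25·0.4) / 0.325 = 0.1 / 0.325 = 0.307692

0.31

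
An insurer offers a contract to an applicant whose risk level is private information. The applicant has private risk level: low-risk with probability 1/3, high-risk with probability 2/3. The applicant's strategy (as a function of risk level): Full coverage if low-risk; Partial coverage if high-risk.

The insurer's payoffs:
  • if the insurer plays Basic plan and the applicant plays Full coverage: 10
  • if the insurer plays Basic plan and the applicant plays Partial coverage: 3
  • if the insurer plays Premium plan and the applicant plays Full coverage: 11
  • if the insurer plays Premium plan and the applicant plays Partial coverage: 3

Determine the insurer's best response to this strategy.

E[Basic plan] = 1/3·(10) + 2/3·(3) = 16/3
E[Premium plan] = 1/3·(11) + 2/3·(3) = 17/3
Best response: Premium plan (17/3 is the largest).

Premium plan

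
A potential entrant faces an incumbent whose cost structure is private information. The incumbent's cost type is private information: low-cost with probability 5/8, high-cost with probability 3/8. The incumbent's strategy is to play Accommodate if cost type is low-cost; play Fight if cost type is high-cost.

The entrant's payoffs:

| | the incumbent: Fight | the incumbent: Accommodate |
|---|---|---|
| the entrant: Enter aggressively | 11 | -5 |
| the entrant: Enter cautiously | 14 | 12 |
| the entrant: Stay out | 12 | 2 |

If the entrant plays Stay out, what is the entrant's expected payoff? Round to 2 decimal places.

E[Stay out] = 5/8·2 + 3/8·12 = 5/4 + 9/2 = 23/4

5.75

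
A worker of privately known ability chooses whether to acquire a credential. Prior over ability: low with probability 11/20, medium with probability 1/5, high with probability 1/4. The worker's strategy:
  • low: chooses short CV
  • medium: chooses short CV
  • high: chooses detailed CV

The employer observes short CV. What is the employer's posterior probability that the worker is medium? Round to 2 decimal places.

Apply Bayes' rule using the sender's strategy as the likelihood.
P(short CV) = (11/20)·1 + (1/5)·1 + (1/4)·0 = 3/4
P(medium | short CV) = ((1/5)·1) / (3/4) = (1/5) / (3/4) = 4/15

0.27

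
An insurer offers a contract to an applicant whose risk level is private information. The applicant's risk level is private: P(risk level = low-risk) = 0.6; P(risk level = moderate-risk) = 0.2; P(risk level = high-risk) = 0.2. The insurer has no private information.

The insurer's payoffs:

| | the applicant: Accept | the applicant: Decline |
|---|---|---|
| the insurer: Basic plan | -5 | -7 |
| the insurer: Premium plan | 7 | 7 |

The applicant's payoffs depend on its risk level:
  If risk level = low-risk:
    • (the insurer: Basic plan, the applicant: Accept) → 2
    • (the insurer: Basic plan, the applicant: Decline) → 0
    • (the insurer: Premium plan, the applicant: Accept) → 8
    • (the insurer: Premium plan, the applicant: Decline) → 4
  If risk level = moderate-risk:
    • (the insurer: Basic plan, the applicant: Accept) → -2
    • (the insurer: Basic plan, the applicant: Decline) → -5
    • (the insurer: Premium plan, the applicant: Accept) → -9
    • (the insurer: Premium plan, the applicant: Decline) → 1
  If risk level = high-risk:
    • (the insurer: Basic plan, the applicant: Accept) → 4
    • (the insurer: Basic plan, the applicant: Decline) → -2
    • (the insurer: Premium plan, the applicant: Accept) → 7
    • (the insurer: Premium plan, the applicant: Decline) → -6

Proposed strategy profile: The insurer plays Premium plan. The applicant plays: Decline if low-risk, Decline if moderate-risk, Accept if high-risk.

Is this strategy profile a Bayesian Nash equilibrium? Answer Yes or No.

The insurer plays Premium plan: E[Premium plan] = 0.6·(7) + 0.2·(7) + 0.2·(7) = 7; E[Basic plan] = -6.6. Best-responding. ✓
The applicant (risk level low-risk), facing Premium plan: Accept gives 8, Decline gives 4. Proposed Decline is not best — profitable deviation exists. ✗
The applicant (risk level moderate-risk), facing Premium plan: Accept gives -9, Decline gives 1. Proposed Decline is best. ✓
The applicant (risk level high-risk), facing Premium plan: Accept gives 7, Decline gives -6. Proposed Accept is best. ✓

No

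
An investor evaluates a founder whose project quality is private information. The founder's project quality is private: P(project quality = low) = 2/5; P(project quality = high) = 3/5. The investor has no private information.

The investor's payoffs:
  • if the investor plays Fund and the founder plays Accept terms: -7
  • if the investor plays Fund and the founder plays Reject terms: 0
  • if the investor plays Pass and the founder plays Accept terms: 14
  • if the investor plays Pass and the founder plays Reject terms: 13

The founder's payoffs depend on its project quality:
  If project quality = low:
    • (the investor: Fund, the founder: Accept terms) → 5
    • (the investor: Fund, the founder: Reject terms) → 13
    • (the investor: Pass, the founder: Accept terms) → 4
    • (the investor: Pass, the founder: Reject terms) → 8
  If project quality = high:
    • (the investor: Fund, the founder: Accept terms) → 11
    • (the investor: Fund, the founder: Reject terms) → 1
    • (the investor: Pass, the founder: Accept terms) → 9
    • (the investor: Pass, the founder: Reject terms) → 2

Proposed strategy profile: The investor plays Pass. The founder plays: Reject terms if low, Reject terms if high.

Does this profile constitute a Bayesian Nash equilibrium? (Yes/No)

The investor plays Pass: E[Pass] = 2/5·(13) + 3/5·(13) = 13; E[Fund] = 0. Best-responding. ✓
The founder (project quality low), facing Pass: Accept terms gives 4, Reject terms gives 8. Proposed Reject terms is best. ✓
The founder (project quality high), facing Pass: Accept terms gives 9, Reject terms gives 2. Proposed Reject terms is not best — profitable deviation exists. ✗

No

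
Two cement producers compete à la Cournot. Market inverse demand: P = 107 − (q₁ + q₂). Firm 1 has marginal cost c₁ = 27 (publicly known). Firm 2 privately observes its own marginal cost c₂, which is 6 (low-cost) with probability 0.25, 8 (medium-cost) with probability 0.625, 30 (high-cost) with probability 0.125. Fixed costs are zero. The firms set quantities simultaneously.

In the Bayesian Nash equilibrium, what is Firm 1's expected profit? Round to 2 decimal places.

Firm 2 with cost c maximizes (107 − (q₁+q₂) − c)·q₂, giving q₂(c) = (107 − c − q₁)/2.
E[c₂] = 0.25·6 + 0.625·8 + 0.125·30 = 10.25
Firm 1's FOC against E[q₂] yields q₁ = (107 − 2·27 + E[c₂])/3 = (107 − 54 + 10.25)/3 = 21.0833.
E[P] = 107 − (q₁ + E[q₂]) = 48.0833; Firm 1's expected profit = (E[P] − 27)·q₁ = (48.0833 − 27)·21.0833 = 444.507.

444.51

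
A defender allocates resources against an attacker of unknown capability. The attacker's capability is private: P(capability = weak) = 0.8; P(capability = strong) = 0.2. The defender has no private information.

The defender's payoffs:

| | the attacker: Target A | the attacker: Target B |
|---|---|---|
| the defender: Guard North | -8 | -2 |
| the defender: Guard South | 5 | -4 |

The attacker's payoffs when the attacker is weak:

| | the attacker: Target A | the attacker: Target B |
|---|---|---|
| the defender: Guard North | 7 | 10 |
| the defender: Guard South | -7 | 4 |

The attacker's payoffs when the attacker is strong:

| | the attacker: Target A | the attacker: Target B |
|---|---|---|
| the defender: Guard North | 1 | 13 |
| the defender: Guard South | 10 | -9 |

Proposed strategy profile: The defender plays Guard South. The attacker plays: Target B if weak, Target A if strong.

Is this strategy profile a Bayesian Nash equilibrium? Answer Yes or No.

Yes

The defender plays Guard South: E[Guard South] = 0.8·(-4) + 0.2·(5) = -2.2; E[Guard North] = -3.2. Best-responding. ✓
The attacker (capability weak), facing Guard South: Target A gives -7, Target B gives 4. Proposed Target B is best. ✓
The attacker (capability strong), facing Guard South: Target A gives 10, Target B gives -9. Proposed Target A is best. ✓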